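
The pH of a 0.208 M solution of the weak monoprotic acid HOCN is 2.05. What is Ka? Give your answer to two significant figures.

Ka = 4.0 × 10^-4

[H+] = 10^(-2.05) = 8.91 × 10^-3 M
At equilibrium [HA] = 0.208 − 8.91 × 10^-3 = 1.99 × 10^-1 M
Ka = [H+][A-]/[HA] = (8.91 × 10^-3)² / 1.99 × 10^-1 = 4.0 × 10^-4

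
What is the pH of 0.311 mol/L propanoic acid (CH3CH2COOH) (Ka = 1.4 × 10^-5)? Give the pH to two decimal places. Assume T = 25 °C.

CH3CH2COOH ⇌ CH3CH2COO- + H+
From the ICE table, Ka = [H+]²/(0.311 − [H+]) = 1.4 × 10^-5.
Since Ka ≪ C₀, [H+] ≈ √(Ka·C₀) = 2.09 × 10^-3 M.
([H+]/C₀ = 0.67% < 5%, so the approximation holds.)
pH = −log[H+] = −log(2.09 × 10^-3) = 2.68

pH = 2.68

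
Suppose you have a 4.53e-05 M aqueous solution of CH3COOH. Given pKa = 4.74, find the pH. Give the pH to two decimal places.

CH3COOH ⇌ CH3COO- + H+
Ka = 10^(−4.74) = 1.82 × 10^-5
Ka = x²/(4.53e-05 − x) = 1.82 × 10^-5
The 5% rule fails; solving x² + Ka·x − Ka·C₀ = 0 exactly:
x = (−Ka + √(Ka² + 4·Ka·C₀))/2 = 2.10 × 10^-5 M
pH = −log(2.10 × 10^-5) = 4.68

pH = 4.68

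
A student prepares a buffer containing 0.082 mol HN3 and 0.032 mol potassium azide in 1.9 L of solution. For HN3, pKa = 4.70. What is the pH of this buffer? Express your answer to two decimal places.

pH = pKa + log([A⁻]/[HA]) = 4.70 + log(0.032/0.082)
pH = 4.70 + (-0.409) = 4.29

pH = 4.29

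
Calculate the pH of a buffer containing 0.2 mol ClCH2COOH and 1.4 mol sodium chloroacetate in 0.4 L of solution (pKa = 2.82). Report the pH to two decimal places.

pH = 3.67

Using pH = pKa + log([base]/[acid]) with [base]/[acid] = 1.4/0.2:
pH = 2.82 + (+0.845) = 3.67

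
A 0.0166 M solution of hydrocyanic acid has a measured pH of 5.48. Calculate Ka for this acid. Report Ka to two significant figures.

[H+] = 10^(-5.48) = 3.31 × 10^-6 M
At equilibrium [HA] = 0.0166 − 3.31 × 10^-6 = 1.66 × 10^-2 M
Ka = [H+][A-]/[HA] = (3.31 × 10^-6)² / 1.66 × 10^-2 = 6.6 × 10^-10

Ka = 6.6 × 10^-10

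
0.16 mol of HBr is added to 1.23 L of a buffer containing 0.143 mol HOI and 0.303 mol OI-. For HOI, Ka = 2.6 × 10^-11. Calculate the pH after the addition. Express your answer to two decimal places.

pH = 10.26

After neutralization: n(HOI) = 0.303 mol, n(OI-) = 0.143 mol.
pKa = −log(2.6 × 10^-11) = 10.585
Henderson–Hasselbalch with mole ratio 0.143/0.303: pH = 10.585 + (-0.326)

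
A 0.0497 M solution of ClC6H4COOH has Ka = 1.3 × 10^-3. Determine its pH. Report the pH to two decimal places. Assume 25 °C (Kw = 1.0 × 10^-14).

pH = 2.13

ClC6H4COOH ⇌ ClC6H4COO- + H+
From the ICE table, Ka = x²/(0.0497 − x) = 1.3 × 10^-3.
Here C₀/Ka ≈ 38.2, so the small-x approximation fails. Use the quadratic:
x = (−Ka + √(Ka² + 4·Ka·C₀))/2 = 7.41 × 10^-3 M
pH = −log[H+] = −log(7.41 × 10^-3) = 2.13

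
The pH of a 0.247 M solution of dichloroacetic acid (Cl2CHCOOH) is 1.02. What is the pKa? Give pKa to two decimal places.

pKa = 1.22

[H+] = 10^(-1.02) = 9.55 × 10^-2 M
At equilibrium [HA] = 0.247 − 9.55 × 10^-2 = 1.51 × 10^-1 M
Ka = [H+][A-]/[HA] = (9.55 × 10^-2)² / 1.51 × 10^-1 = 6.04 × 10^-2
pKa = -log(6.04 × 10^-2) = 1.22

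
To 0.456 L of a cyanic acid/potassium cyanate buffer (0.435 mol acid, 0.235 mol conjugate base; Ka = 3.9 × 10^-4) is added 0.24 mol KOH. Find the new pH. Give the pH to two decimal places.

pH = 3.80

After neutralization: n(HOCN) = 0.195 mol, n(OCN-) = 0.475 mol.
pKa = −log(3.9 × 10^-4) = 3.409
pH = pKa + log(n_OCN-/n_HOCN) = 3.409 + log(0.475/0.195) = 3.409 + (+0.387)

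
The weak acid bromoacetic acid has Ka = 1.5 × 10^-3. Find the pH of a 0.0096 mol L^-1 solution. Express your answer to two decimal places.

pH = 2.51

BrCH2COOH ⇌ BrCH2COO- + H+
From the ICE table, Ka = x²/(0.0096 − x) = 1.5 × 10^-3.
x is not negligible relative to C₀; solve x² + 0.0015·x − 1.44e-05 = 0.
x = (−Ka + √(Ka² + 4·Ka·C₀))/2 = 3.12 × 10^-3 M
pH = −log[H+] = −log(3.12 × 10^-3) = 2.51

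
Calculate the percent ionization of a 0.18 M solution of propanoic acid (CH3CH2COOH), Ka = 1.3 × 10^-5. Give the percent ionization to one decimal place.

0.8%

CH3CH2COOH ⇌ CH3CH2COO- + H+; let x = [H+] at equilibrium.
x ≈ √(Ka·C₀) = √(1.3 × 10^-5 × 0.18) = 1.53 × 10^-3 M
Fraction ionized = 1.53 × 10^-3 / 0.18 = 0.0085 → 0.8%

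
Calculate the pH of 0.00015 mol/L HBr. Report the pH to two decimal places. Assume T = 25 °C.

pH = 3.82

HBr is a strong acid and dissociates completely, so [H+] = 0.00015 M.
pH = -log(0.00015) = 3.82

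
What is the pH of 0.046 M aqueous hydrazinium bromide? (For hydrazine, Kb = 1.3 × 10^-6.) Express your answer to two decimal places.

pH = 4.73

N2H5+ is the conjugate acid of the weak base N2H4.
Ka = Kw/Kb = 1.0×10^-14 / 1.3 × 10^-6 = 7.69 × 10^-9
Ka = x²/(0.046 − x) = 7.69 × 10^-9
Assume x ≪ 0.046: x ≈ √(7.69 × 10^-9 × 0.046) = 1.88 × 10^-5 M
pH = −log[H+] = −log(1.88 × 10^-5) = 4.73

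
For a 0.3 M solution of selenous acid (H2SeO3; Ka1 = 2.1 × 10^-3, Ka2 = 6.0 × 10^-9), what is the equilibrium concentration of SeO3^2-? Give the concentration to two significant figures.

First ionization gives [H+] ≈ [HSeO3-] = 2.41 × 10^-2 M.
Second step: Ka2 = [H+][SeO3^2-]/[HSeO3-] ≈ [SeO3^2-] (since [H+] ≈ [HSeO3-]).
So [SeO3^2-] ≈ Ka2.

6.0 × 10^-9 M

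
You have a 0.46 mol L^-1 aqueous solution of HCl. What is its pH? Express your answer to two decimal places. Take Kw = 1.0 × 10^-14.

pH = 0.34

HCl is a strong acid and dissociates completely, so [H+] = 0.46 M.
pH = -log(0.46) = 0.34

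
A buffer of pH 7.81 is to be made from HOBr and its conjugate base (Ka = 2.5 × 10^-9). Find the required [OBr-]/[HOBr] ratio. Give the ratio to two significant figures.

ratio = 0.16

pKa = -log(2.5 × 10^-9) = 8.602
pH = pKa + log(r) ⇒ log(r) = 7.81 − 8.602 = -0.792
r = [OBr-]/[HOBr] = 10^(-0.792) = 0.161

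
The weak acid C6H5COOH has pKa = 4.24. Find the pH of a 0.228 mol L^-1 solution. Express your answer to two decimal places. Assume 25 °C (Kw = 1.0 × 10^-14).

pH = 2.44

C6H5COOH ⇌ C6H5COO- + H+
Ka = 10^(−4.24) = 5.75 × 10^-5
Ka = [H+]²/(0.228 − [H+]) = 5.75 × 10^-5
Assume [H+] ≪ 0.228: [H+] ≈ √(5.75 × 10^-5 × 0.228) = 3.62 × 10^-3 M
pH = −log(3.62 × 10^-3) = 2.44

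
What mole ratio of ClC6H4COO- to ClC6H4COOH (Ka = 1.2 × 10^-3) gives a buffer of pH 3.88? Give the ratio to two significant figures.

pKa = -log(1.2 × 10^-3) = 2.921
pH = pKa + log(r) ⇒ log(r) = 3.88 − 2.921 = +0.959
r = [ClC6H4COO-]/[ClC6H4COOH] = 10^(+0.959) = 9.1

ratio = 9.1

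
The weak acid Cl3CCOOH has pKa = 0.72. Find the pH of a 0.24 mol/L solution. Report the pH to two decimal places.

pH = 0.86

Cl3CCOOH ⇌ Cl3CCOO- + H+
Ka = 10^(−0.72) = 1.91 × 10^-1
Ka = [H+]²/(0.24 − [H+]) = 1.91 × 10^-1
Here C₀/Ka ≈ 1.26, so the small-[H+] approximation fails. Use the quadratic:
[H+] = (−Ka + √(Ka² + 4·Ka·C₀))/2 = 1.39 × 10^-1 M
pH = −log(1.39 × 10^-1) = 0.86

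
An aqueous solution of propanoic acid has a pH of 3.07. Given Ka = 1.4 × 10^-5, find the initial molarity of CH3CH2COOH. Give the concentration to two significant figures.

[H+] = 10^(-3.07) = 8.51 × 10^-4 M = x
Ka = x²/(C₀ − x) ⇒ C₀ = x + x²/Ka
C₀ = 8.51 × 10^-4 + (8.51 × 10^-4)²/(1.4 × 10^-5) = 5.26 × 10^-2 M

C₀ = 5.3 × 10^-2 M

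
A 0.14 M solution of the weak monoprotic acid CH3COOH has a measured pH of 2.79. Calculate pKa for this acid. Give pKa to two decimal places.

[H+] = 10^(-2.79) = 1.62 × 10^-3 M
At equilibrium [HA] = 0.14 − 1.62 × 10^-3 = 1.38 × 10^-1 M
Ka = [H+][A-]/[HA] = (1.62 × 10^-3)² / 1.38 × 10^-1 = 1.90 × 10^-5
pKa = -log(1.90 × 10^-5) = 4.72

pKa = 4.72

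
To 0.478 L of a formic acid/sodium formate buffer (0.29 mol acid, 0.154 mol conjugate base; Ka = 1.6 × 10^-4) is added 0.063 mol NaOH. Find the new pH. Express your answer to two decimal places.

OH- converts HCOOH to HCOO-: HCOOH → 0.227 mol, HCOO- → 0.217 mol.
pKa = −log(1.6 × 10^-4) = 3.796
Henderson–Hasselbalch with mole ratio 0.217/0.227: pH = 3.796 + (-0.020)

pH = 3.78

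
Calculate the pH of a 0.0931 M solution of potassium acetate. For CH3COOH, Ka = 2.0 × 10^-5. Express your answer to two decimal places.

CH3COO- is the conjugate base of the weak acid CH3COOH.
Kb = Kw/Ka = 1.0×10^-14 / 2.0 × 10^-5 = 5.00 × 10^-10
Kb = [OH-]²/(0.0931 − [OH-]) = 5.00 × 10^-10
Assume [OH-] ≪ 0.0931: [OH-] ≈ √(5.00 × 10^-10 × 0.0931) = 6.82 × 10^-6 M
pOH = 5.17, so pH = 14.00 − pOH = 8.83

pH = 8.83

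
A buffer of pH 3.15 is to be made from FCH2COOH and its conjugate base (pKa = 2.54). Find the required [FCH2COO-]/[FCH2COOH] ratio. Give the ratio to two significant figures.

ratio = 4.1

pH = pKa + log(r) ⇒ log(r) = 3.15 − 2.54 = +0.61
r = [FCH2COO-]/[FCH2COOH] = 10^(+0.61) = 4.07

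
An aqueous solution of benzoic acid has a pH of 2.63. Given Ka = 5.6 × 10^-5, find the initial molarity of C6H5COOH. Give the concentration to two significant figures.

C₀ = 1.0 × 10^-1 M

[H+] = 10^(-2.63) = 2.34 × 10^-3 M = x
Ka = x²/(C₀ − x) ⇒ C₀ = x + x²/Ka
C₀ = 2.34 × 10^-3 + (2.34 × 10^-3)²/(5.6 × 10^-5) = 1.00 × 10^-1 M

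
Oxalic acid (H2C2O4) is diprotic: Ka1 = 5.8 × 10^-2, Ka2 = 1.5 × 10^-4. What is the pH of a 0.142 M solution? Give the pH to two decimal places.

Ka1 ≫ Ka2, so treat the first dissociation as the only significant source of H+.
Ka1 = x²/(0.142 − x) = 5.8 × 10^-2
Solving the quadratic: x = (−Ka1 + √(Ka1² + 4·Ka1·C₀))/2 = 6.63 × 10^-2 M
pH = −log(6.63 × 10^-2) = 1.18

pH = 1.18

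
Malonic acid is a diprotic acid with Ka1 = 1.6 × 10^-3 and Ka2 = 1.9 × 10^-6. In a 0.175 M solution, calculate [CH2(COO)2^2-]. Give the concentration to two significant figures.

1.9 × 10^-6 M

First ionization gives [H+] ≈ [CH2(COOH)COO-] = 1.60 × 10^-2 M.
Second step: Ka2 = [H+][CH2(COO)2^2-]/[CH2(COOH)COO-] ≈ [CH2(COO)2^2-] (since [H+] ≈ [CH2(COOH)COO-]).
So [CH2(COO)2^2-] ≈ Ka2.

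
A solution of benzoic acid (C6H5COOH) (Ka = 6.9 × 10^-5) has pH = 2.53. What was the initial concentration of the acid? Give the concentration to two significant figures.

C₀ = 1.3 × 10^-1 M

[H+] = 10^(-2.53) = 2.95 × 10^-3 M = x
Ka = x²/(C₀ − x) ⇒ C₀ = x + x²/Ka
C₀ = 2.95 × 10^-3 + (2.95 × 10^-3)²/(6.9 × 10^-5) = 1.29 × 10^-1 M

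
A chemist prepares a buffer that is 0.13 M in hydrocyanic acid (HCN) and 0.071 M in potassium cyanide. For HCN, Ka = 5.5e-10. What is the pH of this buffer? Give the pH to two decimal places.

pH = 9.00

pKa = −log(5.5 × 10^-10) = 9.260
Henderson–Hasselbalch: pH = pKa + log([CN-]/[HCN]) = 9.260 + log(0.071/0.13)
pH = 9.260 + (-0.263) = 9.00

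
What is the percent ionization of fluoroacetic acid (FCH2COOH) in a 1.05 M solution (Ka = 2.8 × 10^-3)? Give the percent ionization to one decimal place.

FCH2COOH ⇌ FCH2COO- + H+; let x = [H+] at equilibrium.
Solve x² + 0.0028x − 0.00294 = 0 → x = 5.28 × 10^-2 M
% ionization = x/C₀ × 100% = 5.28 × 10^-2/1.05 × 100% = 5.0%

5.0%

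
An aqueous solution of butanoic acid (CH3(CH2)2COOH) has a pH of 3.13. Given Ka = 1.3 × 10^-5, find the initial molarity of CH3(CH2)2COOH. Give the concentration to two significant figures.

[H+] = 10^(-3.13) = 7.41 × 10^-4 M = x
Ka = x²/(C₀ − x) ⇒ C₀ = x + x²/Ka
C₀ = 7.41 × 10^-4 + (7.41 × 10^-4)²/(1.3 × 10^-5) = 4.30 × 10^-2 M

C₀ = 4.3 × 10^-2 M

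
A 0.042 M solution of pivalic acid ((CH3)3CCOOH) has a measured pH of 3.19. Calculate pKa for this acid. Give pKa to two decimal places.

pKa = 5.00

[H+] = 10^(-3.19) = 6.46 × 10^-4 M
At equilibrium [HA] = 0.042 − 6.46 × 10^-4 = 4.14 × 10^-2 M
Ka = [H+][A-]/[HA] = (6.46 × 10^-4)² / 4.14 × 10^-2 = 1.01 × 10^-5
pKa = -log(1.01 × 10^-5) = 5.00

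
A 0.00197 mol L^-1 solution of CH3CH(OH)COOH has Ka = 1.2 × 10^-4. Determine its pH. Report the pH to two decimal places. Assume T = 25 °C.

pH = 3.37

CH3CH(OH)COOH ⇌ CH3CH(OH)COO- + H+
Ka = [H+]²/(0.00197 − [H+]) = 1.2 × 10^-4
[H+] is not negligible relative to C₀; solve [H+]² + 0.00012·[H+] − 2.36e-07 = 0.
[H+] = [−0.00012 + √(0.00012² + 9.46e-07)]/2 = 4.30 × 10^-4 M
pH = −log[H+] = −log(4.30 × 10^-4) = 3.37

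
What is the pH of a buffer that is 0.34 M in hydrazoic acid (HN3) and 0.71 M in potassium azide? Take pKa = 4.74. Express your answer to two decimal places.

pH = 5.06

Henderson–Hasselbalch: pH = pKa + log([N3-]/[HN3]) = 4.74 + log(0.71/0.34)
pH = 4.74 + (+0.320) = 5.06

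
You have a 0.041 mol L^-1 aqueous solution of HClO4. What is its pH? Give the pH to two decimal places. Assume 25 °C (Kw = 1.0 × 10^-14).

pH = 1.39

HClO4 is a strong acid and dissociates completely, so [H+] = 0.041 M.
pH = -log(0.041) = 1.39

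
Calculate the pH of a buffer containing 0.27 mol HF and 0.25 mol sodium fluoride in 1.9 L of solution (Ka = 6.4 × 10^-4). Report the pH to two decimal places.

pKa = −log(6.4 × 10^-4) = 3.194
Using pH = pKa + log([base]/[acid]) with [base]/[acid] = 0.25/0.27:
pH = 3.194 + (-0.033) = 3.16

pH = 3.16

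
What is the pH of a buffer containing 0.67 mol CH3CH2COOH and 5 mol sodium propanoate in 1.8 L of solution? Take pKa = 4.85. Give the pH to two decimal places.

pH = 5.72

pH = pKa + log([A⁻]/[HA]) = 4.85 + log(5/0.67)
pH = 4.85 + (+0.873) = 5.72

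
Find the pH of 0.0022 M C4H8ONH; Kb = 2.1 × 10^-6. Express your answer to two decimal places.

C4H8ONH + H2O ⇌ C4H8ONH2+ + OH-
Kb = x²/(0.0022 − x) = 2.1 × 10^-6
Assume x ≪ 0.0022: x ≈ √(2.1 × 10^-6 × 0.0022) = 6.80 × 10^-5 M
Check: 3.1% ionized — well under 5%, approximation valid.
pOH = 4.17, so pH = 14.00 − pOH = 9.83

pH = 9.83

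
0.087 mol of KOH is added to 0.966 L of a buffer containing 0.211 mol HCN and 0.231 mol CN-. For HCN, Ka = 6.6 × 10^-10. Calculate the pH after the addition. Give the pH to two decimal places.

pH = 9.59

OH- converts HCN to CN-: HCN → 0.124 mol, CN- → 0.318 mol.
pKa = −log(6.6 × 10^-10) = 9.180
Henderson–Hasselbalch with mole ratio 0.318/0.124: pH = 9.180 + (+0.409)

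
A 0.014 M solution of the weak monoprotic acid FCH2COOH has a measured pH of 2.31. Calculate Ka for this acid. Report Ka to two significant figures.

Ka = 2.6 × 10^-3

[H+] = 10^(-2.31) = 4.90 × 10^-3 M
At equilibrium [HA] = 0.014 − 4.90 × 10^-3 = 9.10 × 10^-3 M
Ka = [H+][A-]/[HA] = (4.90 × 10^-3)² / 9.10 × 10^-3 = 2.6 × 10^-3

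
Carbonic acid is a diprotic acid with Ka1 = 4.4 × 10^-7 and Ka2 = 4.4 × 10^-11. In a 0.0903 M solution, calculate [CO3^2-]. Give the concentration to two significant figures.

First ionization gives [H+] ≈ [HCO3-] = 1.99 × 10^-4 M.
Second step: Ka2 = [H+][CO3^2-]/[HCO3-] ≈ [CO3^2-] (since [H+] ≈ [HCO3-]).
So [CO3^2-] ≈ Ka2.

4.4 × 10^-11 M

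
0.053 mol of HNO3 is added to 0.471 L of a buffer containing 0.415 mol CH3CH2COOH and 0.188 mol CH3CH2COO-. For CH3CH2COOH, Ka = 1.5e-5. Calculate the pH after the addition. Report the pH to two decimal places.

pH = 4.28

After neutralization: n(CH3CH2COOH) = 0.468 mol, n(CH3CH2COO-) = 0.135 mol.
pKa = −log(1.5 × 10^-5) = 4.824
Henderson–Hasselbalch with mole ratio 0.135/0.468: pH = 4.824 + (-0.540)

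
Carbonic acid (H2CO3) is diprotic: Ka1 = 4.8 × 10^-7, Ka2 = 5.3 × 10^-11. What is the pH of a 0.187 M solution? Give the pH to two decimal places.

pH = 3.52

Since Ka1 ≫ Ka2, the first ionization dominates [H+].
Ka1 = x²/(0.187 − x) = 4.8 × 10^-7
x ≈ √(4.8 × 10^-7 × 0.187) = 3.00 × 10^-4 M
pH = −log(3.00 × 10^-4) = 3.52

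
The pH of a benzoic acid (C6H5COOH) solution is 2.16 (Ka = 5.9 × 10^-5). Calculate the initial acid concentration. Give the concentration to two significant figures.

[H+] = 10^(-2.16) = 6.92 × 10^-3 M = x
Ka = x²/(C₀ − x) ⇒ C₀ = x + x²/Ka
C₀ = 6.92 × 10^-3 + (6.92 × 10^-3)²/(5.9 × 10^-5) = 8.19 × 10^-1 M

C₀ = 8.2 × 10^-1 M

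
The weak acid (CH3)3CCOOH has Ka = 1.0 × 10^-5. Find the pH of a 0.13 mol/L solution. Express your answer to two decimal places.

(CH3)3CCOOH ⇌ (CH3)3CCOO- + H+
Ka = [H+]²/(0.13 − [H+]) = 1.0 × 10^-5
Since Ka ≪ C₀, [H+] ≈ √(Ka·C₀) = 1.14 × 10^-3 M.
pH = −log(1.14 × 10^-3) = 2.94

pH = 2.94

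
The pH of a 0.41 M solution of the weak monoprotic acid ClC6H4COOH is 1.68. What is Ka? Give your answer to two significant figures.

[H+] = 10^(-1.68) = 2.09 × 10^-2 M
At equilibrium [HA] = 0.41 − 2.09 × 10^-2 = 3.89 × 10^-1 M
Ka = [H+][A-]/[HA] = (2.09 × 10^-2)² / 3.89 × 10^-1 = 1.1 × 10^-3

Ka = 1.1 × 10^-3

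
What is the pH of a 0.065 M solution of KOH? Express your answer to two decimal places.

pH = 12.81

KOH is a strong base; [OH-] = 0.065 M.
pOH = -log(0.065) = 1.19
pH = 14.00 - 1.19 = 12.81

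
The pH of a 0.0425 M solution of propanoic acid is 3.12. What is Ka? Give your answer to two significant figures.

Ka = 1.4 × 10^-5

[H+] = 10^(-3.12) = 7.59 × 10^-4 M
At equilibrium [HA] = 0.0425 − 7.59 × 10^-4 = 4.17 × 10^-2 M
Ka = [H+][A-]/[HA] = (7.59 × 10^-4)² / 4.17 × 10^-2 = 1.4 × 10^-5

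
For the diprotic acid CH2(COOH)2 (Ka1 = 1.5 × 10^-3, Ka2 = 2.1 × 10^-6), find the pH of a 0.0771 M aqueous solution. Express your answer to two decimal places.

Since Ka1 ≫ Ka2, the first ionization dominates [H+].
Ka1 = x²/(0.0771 − x) = 1.5 × 10^-3
Solving the quadratic: x = (−Ka1 + √(Ka1² + 4·Ka1·C₀))/2 = 1.00 × 10^-2 M
pH = −log(1.00 × 10^-2) = 2.00

pH = 2.00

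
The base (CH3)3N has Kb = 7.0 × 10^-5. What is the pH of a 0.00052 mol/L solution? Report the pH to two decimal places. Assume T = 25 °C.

(CH3)3N + H2O ⇌ (CH3)3NH+ + OH-
From the ICE table, Kb = [OH-]²/(0.00052 − [OH-]) = 7.0 × 10^-5.
Here C₀/Kb ≈ 7.43, so the small-[OH-] approximation fails. Use the quadratic:
[OH-] = [−7e-05 + √(7e-05² + 1.46e-07)]/2 = 1.59 × 10^-4 M
pOH = 3.80, so pH = 14.00 − pOH = 10.20

pH = 10.20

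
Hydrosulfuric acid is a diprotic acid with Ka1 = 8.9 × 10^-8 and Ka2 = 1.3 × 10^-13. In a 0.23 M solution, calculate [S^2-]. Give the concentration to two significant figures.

First ionization gives [H+] ≈ [HS-] = 1.43 × 10^-4 M.
Second step: Ka2 = [H+][S^2-]/[HS-] ≈ [S^2-] (since [H+] ≈ [HS-]).
So [S^2-] ≈ Ka2.

1.3 × 10^-13 M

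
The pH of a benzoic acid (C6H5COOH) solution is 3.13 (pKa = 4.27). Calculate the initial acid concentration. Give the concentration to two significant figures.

[H+] = 10^(-3.13) = 7.41 × 10^-4 M = x
Ka = 10^(−4.27) = 5.37 × 10^-5
Ka = x²/(C₀ − x) ⇒ C₀ = x + x²/Ka
C₀ = 7.41 × 10^-4 + (7.41 × 10^-4)²/(5.37 × 10^-5) = 1.10 × 10^-2 M

C₀ = 1.1 × 10^-2 M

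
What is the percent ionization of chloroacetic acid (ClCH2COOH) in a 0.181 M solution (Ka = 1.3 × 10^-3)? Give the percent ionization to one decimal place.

8.1%

ClCH2COOH ⇌ ClCH2COO- + H+; let x = [H+] at equilibrium.
Ka = x²/(C₀ − x); solving the quadratic gives x = 1.47 × 10^-2 M.
Fraction ionized = 1.47 × 10^-2 / 0.181 = 0.0812 → 8.1%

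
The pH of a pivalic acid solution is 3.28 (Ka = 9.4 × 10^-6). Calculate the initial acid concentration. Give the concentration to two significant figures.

C₀ = 3.0 × 10^-2 M

[H+] = 10^(-3.28) = 5.25 × 10^-4 M = x
Ka = x²/(C₀ − x) ⇒ C₀ = x + x²/Ka
C₀ = 5.25 × 10^-4 + (5.25 × 10^-4)²/(9.4 × 10^-6) = 2.98 × 10^-2 M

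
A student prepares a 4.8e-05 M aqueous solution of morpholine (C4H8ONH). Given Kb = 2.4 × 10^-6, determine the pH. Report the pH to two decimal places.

pH = 8.98

C4H8ONH + H2O ⇌ C4H8ONH2+ + OH-
From the ICE table, Kb = [OH-]²/(4.8e-05 − [OH-]) = 2.4 × 10^-6.
The 5% rule fails; solving [OH-]² + Kb·[OH-] − Kb·C₀ = 0 exactly:
[OH-] = (−Kb + √(Kb² + 4·Kb·C₀))/2 = 9.60 × 10^-6 M
pOH = 5.02, so pH = 14.00 − pOH = 8.98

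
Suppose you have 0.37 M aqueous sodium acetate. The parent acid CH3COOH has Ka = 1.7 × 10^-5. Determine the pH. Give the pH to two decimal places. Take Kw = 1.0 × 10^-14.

pH = 9.17

CH3COO- is the conjugate base of the weak acid CH3COOH.
Kb = Kw/Ka = 1.0×10^-14 / 1.7 × 10^-5 = 5.88 × 10^-10
Let x = [OH-] at equilibrium. Kb = x²/(0.37 − x).
Since Kb ≪ C₀, x ≈ √(Kb·C₀) = 1.47 × 10^-5 M.
Check: 0.004% ionized — well under 5%, approximation valid.
pOH = −log(1.47 × 10^-5) = 4.83; pH = 14.00 − 4.83 = 9.17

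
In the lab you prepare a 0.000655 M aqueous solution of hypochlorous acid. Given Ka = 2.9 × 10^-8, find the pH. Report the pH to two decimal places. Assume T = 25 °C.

HOCl ⇌ OCl- + H+
From the ICE table, Ka = [H+]²/(0.000655 − [H+]) = 2.9 × 10^-8.
Neglecting [H+] in the denominator: [H+] = √(2.9 × 10^-8 × 0.000655) = 4.36 × 10^-6 M
pH = −log(4.36 × 10^-6) = 5.36

pH = 5.36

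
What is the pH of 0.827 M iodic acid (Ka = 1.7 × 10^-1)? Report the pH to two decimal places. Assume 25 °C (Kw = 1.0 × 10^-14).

pH = 0.52

HIO3 ⇌ IO3- + H+
Ka = x²/(0.827 − x) = 1.7 × 10^-1
The 5% rule fails; solving x² + Ka·x − Ka·C₀ = 0 exactly:
x = (−Ka + √(Ka² + 4·Ka·C₀))/2 = 2.99 × 10^-1 M
pH = −log[H+] = −log(2.99 × 10^-1) = 0.52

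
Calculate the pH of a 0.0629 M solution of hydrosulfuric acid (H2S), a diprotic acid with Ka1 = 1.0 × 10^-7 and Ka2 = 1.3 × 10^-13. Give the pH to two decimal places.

Since Ka1 ≫ Ka2, the first ionization dominates [H+].
Ka1 = x²/(0.0629 − x) = 1.0 × 10^-7
x ≈ √(1.0 × 10^-7 × 0.0629) = 7.93 × 10^-5 M
pH = −log(7.93 × 10^-5) = 4.10

pH = 4.10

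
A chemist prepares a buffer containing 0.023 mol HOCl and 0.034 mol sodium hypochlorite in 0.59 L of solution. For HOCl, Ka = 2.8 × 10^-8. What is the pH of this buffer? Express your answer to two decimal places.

pH = 7.72

pKa = −log(2.8 × 10^-8) = 7.553
Using pH = pKa + log([base]/[acid]) with [base]/[acid] = 0.034/0.023:
pH = 7.553 + (+0.170) = 7.72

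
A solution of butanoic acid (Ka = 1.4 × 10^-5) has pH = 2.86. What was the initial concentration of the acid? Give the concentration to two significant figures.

C₀ = 1.4 × 10^-1 M

[H+] = 10^(-2.86) = 1.38 × 10^-3 M = x
Ka = x²/(C₀ − x) ⇒ C₀ = x + x²/Ka
C₀ = 1.38 × 10^-3 + (1.38 × 10^-3)²/(1.4 × 10^-5) = 1.37 × 10^-1 M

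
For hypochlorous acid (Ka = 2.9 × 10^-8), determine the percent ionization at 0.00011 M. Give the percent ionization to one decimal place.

HOCl ⇌ OCl- + H+; let x = [H+] at equilibrium.
x ≈ √(Ka·C₀) = √(2.9 × 10^-8 × 0.00011) = 1.79 × 10^-6 M
% ionization = x/C₀ × 100% = 1.79 × 10^-6/0.00011 × 100% = 1.6%

1.6%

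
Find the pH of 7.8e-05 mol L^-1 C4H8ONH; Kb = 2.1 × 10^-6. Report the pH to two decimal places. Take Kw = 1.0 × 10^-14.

pH = 9.07

C4H8ONH + H2O ⇌ C4H8ONH2+ + OH-
From the ICE table, Kb = [OH-]²/(7.8e-05 − [OH-]) = 2.1 × 10^-6.
The 5% rule fails; solving [OH-]² + Kb·[OH-] − Kb·C₀ = 0 exactly:
[OH-] = [−2.1e-06 + √(2.1e-06² + 6.55e-10)]/2 = 1.18 × 10^-5 M
pOH = 4.93, so pH = 14.00 − pOH = 9.07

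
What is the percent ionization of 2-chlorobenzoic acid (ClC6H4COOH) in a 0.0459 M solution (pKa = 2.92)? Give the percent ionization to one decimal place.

14.9%

ClC6H4COOH ⇌ ClC6H4COO- + H+; let x = [H+] at equilibrium.
Ka = 10^(−2.92) = 1.20 × 10^-3
Ka = x²/(C₀ − x); solving the quadratic gives x = 6.85 × 10^-3 M.
Fraction ionized = 6.85 × 10^-3 / 0.0459 = 0.1492 → 14.9%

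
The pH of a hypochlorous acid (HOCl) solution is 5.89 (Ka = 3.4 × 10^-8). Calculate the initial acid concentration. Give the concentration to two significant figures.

C₀ = 5.0 × 10^-5 M

[H+] = 10^(-5.89) = 1.29 × 10^-6 M = x
Ka = x²/(C₀ − x) ⇒ C₀ = x + x²/Ka
C₀ = 1.29 × 10^-6 + (1.29 × 10^-6)²/(3.4 × 10^-8) = 5.02 × 10^-5 M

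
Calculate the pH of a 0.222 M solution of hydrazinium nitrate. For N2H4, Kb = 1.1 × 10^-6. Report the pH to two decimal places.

pH = 4.35

N2H5+ is the conjugate acid of the weak base N2H4.
Ka = Kw/Kb = 1.0×10^-14 / 1.1 × 10^-6 = 9.09 × 10^-9
Ka = [H+]²/(0.222 − [H+]) = 9.09 × 10^-9
Since Ka ≪ C₀, [H+] ≈ √(Ka·C₀) = 4.49 × 10^-5 M.
([H+]/C₀ = 0.02% < 5%, so the approximation holds.)
pH = −log(4.49 × 10^-5) = 4.35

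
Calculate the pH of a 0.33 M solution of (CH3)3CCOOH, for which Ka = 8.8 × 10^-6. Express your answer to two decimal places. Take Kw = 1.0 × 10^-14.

pH = 2.77

(CH3)3CCOOH ⇌ (CH3)3CCOO- + H+
From the ICE table, Ka = [H+]²/(0.33 − [H+]) = 8.8 × 10^-6.
Since Ka ≪ C₀, [H+] ≈ √(Ka·C₀) = 1.70 × 10^-3 M.
([H+]/C₀ = 0.52% < 5%, so the approximation holds.)
pH = −log(1.70 × 10^-3) = 2.77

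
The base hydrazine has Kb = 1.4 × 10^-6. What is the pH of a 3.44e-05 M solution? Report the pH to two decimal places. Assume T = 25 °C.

pH = 8.80

N2H4 + H2O ⇌ N2H5+ + OH-
From the ICE table, Kb = [OH-]²/(3.44e-05 − [OH-]) = 1.4 × 10^-6.
The 5% rule fails; solving [OH-]² + Kb·[OH-] − Kb·C₀ = 0 exactly:
[OH-] = (−Kb + √(Kb² + 4·Kb·C₀))/2 = 6.27 × 10^-6 M
pOH = 5.20, so pH = 14.00 − pOH = 8.80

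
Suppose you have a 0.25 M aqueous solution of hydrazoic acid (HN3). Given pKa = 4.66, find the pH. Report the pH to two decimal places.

HN3 ⇌ N3- + H+
Ka = 10^(−4.66) = 2.19 × 10^-5
Let x = [H+] at equilibrium. Ka = x²/(0.25 − x).
Assume x ≪ 0.25: x ≈ √(2.19 × 10^-5 × 0.25) = 2.34 × 10^-3 M
pH = −log[H+] = −log(2.34 × 10^-3) = 2.63

pH = 2.63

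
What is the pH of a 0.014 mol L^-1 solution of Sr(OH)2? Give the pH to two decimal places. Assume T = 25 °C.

pH = 12.45

Sr(OH)2 is a strong base (each formula unit releases 2 OH-); [OH-] = 0.028 M.
pOH = -log(0.028) = 1.55
pH = 14.00 - 1.55 = 12.45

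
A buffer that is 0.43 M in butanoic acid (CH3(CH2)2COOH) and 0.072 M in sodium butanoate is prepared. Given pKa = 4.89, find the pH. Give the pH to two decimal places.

pH = pKa + log([A⁻]/[HA]) = 4.89 + log(0.072/0.43)
pH = 4.89 + (-0.776) = 4.11

pH = 4.11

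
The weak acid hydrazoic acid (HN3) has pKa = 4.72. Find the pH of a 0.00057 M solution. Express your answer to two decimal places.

pH = 4.02

HN3 ⇌ N3- + H+
Ka = 10^(−4.72) = 1.91 × 10^-5
Ka = [H+]²/(0.00057 − [H+]) = 1.91 × 10^-5
[H+] is not negligible relative to C₀; solve [H+]² + 1.91e-05·[H+] − 1.09e-08 = 0.
[H+] = [−1.91e-05 + √(1.91e-05² + 4.35e-08)]/2 = 9.52 × 10^-5 M
pH = −log[H+] = −log(9.52 × 10^-5) = 4.02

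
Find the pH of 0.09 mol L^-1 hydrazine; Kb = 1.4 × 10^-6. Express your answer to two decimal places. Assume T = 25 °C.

N2H4 + H2O ⇌ N2H5+ + OH-
Let x = [OH-] at equilibrium. Kb = x²/(0.09 − x).
Assume x ≪ 0.09: x ≈ √(1.4 × 10^-6 × 0.09) = 3.55 × 10^-4 M
Check: 0.39% ionized — well under 5%, approximation valid.
pOH = 3.45, so pH = 14.00 − pOH = 10.55

pH = 10.55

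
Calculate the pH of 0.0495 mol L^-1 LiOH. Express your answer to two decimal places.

LiOH is a strong base; [OH-] = 0.0495 M.
pOH = -log(0.0495) = 1.31
pH = 14.00 - 1.31 = 12.69

pH = 12.69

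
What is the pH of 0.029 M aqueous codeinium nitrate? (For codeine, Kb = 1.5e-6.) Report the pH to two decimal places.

pH = 4.86

C18H22NO3+ is the conjugate acid of the weak base C18H21NO3.
Ka = Kw/Kb = 1.0×10^-14 / 1.5 × 10^-6 = 6.67 × 10^-9
Let x = [H+] at equilibrium. Ka = x²/(0.029 − x).
Neglecting x in the denominator: x = √(6.67 × 10^-9 × 0.029) = 1.39 × 10^-5 M
Check: 0.048% ionized — well under 5%, approximation valid.
pH = −log(1.39 × 10^-5) = 4.86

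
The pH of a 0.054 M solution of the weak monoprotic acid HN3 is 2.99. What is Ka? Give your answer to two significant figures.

[H+] = 10^(-2.99) = 1.02 × 10^-3 M
At equilibrium [HA] = 0.054 − 1.02 × 10^-3 = 5.30 × 10^-2 M
Ka = [H+][A-]/[HA] = (1.02 × 10^-3)² / 5.30 × 10^-2 = 2.0 × 10^-5

Ka = 2.0 × 10^-5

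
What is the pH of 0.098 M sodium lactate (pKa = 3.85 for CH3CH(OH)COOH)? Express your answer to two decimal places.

CH3CH(OH)COO- is the conjugate base of the weak acid CH3CH(OH)COOH.
Ka = 10^(−3.85) = 1.41 × 10^-4
Kb = Kw/Ka = 1.0×10^-14 / 1.41 × 10^-4 = 7.09 × 10^-11
Kb = x²/(0.098 − x) = 7.09 × 10^-11
Since Kb ≪ C₀, x ≈ √(Kb·C₀) = 2.64 × 10^-6 M.
pOH = 5.58, so pH = 14.00 − pOH = 8.42

pH = 8.42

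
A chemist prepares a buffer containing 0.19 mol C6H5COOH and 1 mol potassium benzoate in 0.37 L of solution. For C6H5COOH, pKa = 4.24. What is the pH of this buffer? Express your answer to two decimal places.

pH = 4.96

Henderson–Hasselbalch: pH = pKa + log([C6H5COO-]/[C6H5COOH]) = 4.24 + log(1/0.19)
pH = 4.24 + (+0.721) = 4.96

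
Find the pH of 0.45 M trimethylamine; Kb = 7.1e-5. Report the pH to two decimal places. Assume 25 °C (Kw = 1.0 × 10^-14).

pH = 11.75

(CH3)3N + H2O ⇌ (CH3)3NH+ + OH-
Kb = x²/(0.45 − x) = 7.1 × 10^-5
Since Kb ≪ C₀, x ≈ √(Kb·C₀) = 5.65 × 10^-3 M.
pOH = −log(5.65 × 10^-3) = 2.25; pH = 14.00 − 2.25 = 11.75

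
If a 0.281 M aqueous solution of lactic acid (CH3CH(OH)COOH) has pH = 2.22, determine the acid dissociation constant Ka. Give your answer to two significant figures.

[H+] = 10^(-2.22) = 6.03 × 10^-3 M
At equilibrium [HA] = 0.281 − 6.03 × 10^-3 = 2.75 × 10^-1 M
Ka = [H+][A-]/[HA] = (6.03 × 10^-3)² / 2.75 × 10^-1 = 1.3 × 10^-4

Ka = 1.3 × 10^-4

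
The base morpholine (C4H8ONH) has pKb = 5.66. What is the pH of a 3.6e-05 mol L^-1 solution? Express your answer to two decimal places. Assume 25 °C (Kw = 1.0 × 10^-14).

pH = 8.89

C4H8ONH + H2O ⇌ C4H8ONH2+ + OH-
Kb = 10^(−5.66) = 2.19 × 10^-6
Kb = x²/(3.6e-05 − x) = 2.19 × 10^-6
x is not negligible relative to C₀; solve x² + 2.19e-06·x − 7.88e-11 = 0.
x = (−Kb + √(Kb² + 4·Kb·C₀))/2 = 7.85 × 10^-6 M
pOH = −log(7.85 × 10^-6) = 5.11; pH = 14.00 − 5.11 = 8.89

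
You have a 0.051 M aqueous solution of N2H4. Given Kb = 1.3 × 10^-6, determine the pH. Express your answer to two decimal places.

pH = 10.41

N2H4 + H2O ⇌ N2H5+ + OH-
From the ICE table, Kb = [OH-]²/(0.051 − [OH-]) = 1.3 × 10^-6.
Assume [OH-] ≪ 0.051: [OH-] ≈ √(1.3 × 10^-6 × 0.051) = 2.57 × 10^-4 M
pOH = −log(2.57 × 10^-4) = 3.59; pH = 14.00 − 3.59 = 10.41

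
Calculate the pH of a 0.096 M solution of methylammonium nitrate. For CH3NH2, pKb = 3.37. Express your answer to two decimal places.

pH = 5.82

CH3NH3+ is the conjugate acid of the weak base CH3NH2.
Kb = 10^(−3.37) = 4.27 × 10^-4
Ka = Kw/Kb = 1.0×10^-14 / 4.27 × 10^-4 = 2.34 × 10^-11
Ka = [H+]²/(0.096 − [H+]) = 2.34 × 10^-11
Neglecting [H+] in the denominator: [H+] = √(2.34 × 10^-11 × 0.096) = 1.50 × 10^-6 M
([H+]/C₀ = 0.0016% < 5%, so the approximation holds.)
pH = −log(1.50 × 10^-6) = 5.82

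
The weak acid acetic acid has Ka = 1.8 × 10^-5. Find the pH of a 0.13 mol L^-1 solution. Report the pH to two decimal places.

pH = 2.82

CH3COOH ⇌ CH3COO- + H+
Ka = x²/(0.13 − x) = 1.8 × 10^-5
Assume x ≪ 0.13: x ≈ √(1.8 × 10^-5 × 0.13) = 1.53 × 10^-3 M
(x/C₀ = 1.2% < 5%, so the approximation holds.)
pH = −log[H+] = −log(1.53 × 10^-3) = 2.82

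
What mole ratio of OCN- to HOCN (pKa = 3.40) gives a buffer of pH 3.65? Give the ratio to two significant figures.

pH = pKa + log(r) ⇒ log(r) = 3.65 − 3.40 = +0.25
r = [OCN-]/[HOCN] = 10^(+0.25) = 1.78

ratio = 1.8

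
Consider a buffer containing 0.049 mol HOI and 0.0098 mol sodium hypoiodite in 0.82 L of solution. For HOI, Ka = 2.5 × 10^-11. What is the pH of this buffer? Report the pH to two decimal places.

pKa = −log(2.5 × 10^-11) = 10.602
pH = pKa + log([A⁻]/[HA]) = 10.602 + log(0.0098/0.049)
pH = 10.602 + (-0.699) = 9.90

pH = 9.90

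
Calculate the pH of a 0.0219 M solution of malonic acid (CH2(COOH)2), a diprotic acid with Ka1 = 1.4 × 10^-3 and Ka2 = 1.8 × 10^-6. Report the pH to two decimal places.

pH = 2.31

Ka1 ≫ Ka2, so treat the first dissociation as the only significant source of H+.
Ka1 = x²/(0.0219 − x) = 1.4 × 10^-3
Solving the quadratic: x = (−Ka1 + √(Ka1² + 4·Ka1·C₀))/2 = 4.88 × 10^-3 M
pH = −log(4.88 × 10^-3) = 2.31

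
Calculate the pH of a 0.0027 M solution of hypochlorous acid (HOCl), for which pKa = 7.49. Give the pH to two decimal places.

HOCl ⇌ OCl- + H+
Ka = 10^(−7.49) = 3.24 × 10^-8
Let x = [H+] at equilibrium. Ka = x²/(0.0027 − x).
Assume x ≪ 0.0027: x ≈ √(3.24 × 10^-8 × 0.0027) = 9.35 × 10^-6 M
pH = −log(9.35 × 10^-6) = 5.03

pH = 5.03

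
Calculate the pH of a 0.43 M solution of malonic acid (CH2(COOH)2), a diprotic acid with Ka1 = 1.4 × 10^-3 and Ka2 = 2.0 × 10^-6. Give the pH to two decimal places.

pH = 1.62

Since Ka1 ≫ Ka2, the first ionization dominates [H+].
Ka1 = x²/(0.43 − x) = 1.4 × 10^-3
Solving the quadratic: x = (−Ka1 + √(Ka1² + 4·Ka1·C₀))/2 = 2.38 × 10^-2 M
pH = −log(2.38 × 10^-2) = 1.62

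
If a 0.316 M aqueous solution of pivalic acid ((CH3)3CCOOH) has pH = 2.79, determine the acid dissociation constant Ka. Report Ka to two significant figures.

[H+] = 10^(-2.79) = 1.62 × 10^-3 M
At equilibrium [HA] = 0.316 − 1.62 × 10^-3 = 3.14 × 10^-1 M
Ka = [H+][A-]/[HA] = (1.62 × 10^-3)² / 3.14 × 10^-1 = 8.4 × 10^-6

Ka = 8.4 × 10^-6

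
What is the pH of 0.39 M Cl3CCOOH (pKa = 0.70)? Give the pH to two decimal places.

Cl3CCOOH ⇌ Cl3CCOO- + H+
Ka = 10^(−0.70) = 2.00 × 10^-1
Ka = [H+]²/(0.39 − [H+]) = 2.00 × 10^-1
[H+] is not negligible relative to C₀; solve [H+]² + 0.2·[H+] − 0.078 = 0.
[H+] = [−0.2 + √(0.2² + 0.312)]/2 = 1.97 × 10^-1 M
pH = −log[H+] = −log(1.97 × 10^-1) = 0.71

pH = 0.71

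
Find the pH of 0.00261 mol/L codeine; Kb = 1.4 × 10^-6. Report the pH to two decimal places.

C18H21NO3 + H2O ⇌ C18H22NO3+ + OH-
Kb = [OH-]²/(0.00261 − [OH-]) = 1.4 × 10^-6
Since Kb ≪ C₀, [OH-] ≈ √(Kb·C₀) = 6.04 × 10^-5 M.
([OH-]/C₀ = 2.3% < 5%, so the approximation holds.)
pOH = −log(6.04 × 10^-5) = 4.22; pH = 14.00 − 4.22 = 9.78

pH = 9.78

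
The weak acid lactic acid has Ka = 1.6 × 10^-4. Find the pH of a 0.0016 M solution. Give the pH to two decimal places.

CH3CH(OH)COOH ⇌ CH3CH(OH)COO- + H+
Ka = [H+]²/(0.0016 − [H+]) = 1.6 × 10^-4
Here C₀/Ka ≈ 10, so the small-[H+] approximation fails. Use the quadratic:
[H+] = (−Ka + √(Ka² + 4·Ka·C₀))/2 = 4.32 × 10^-4 M
pH = −log[H+] = −log(4.32 × 10^-4) = 3.36

pH = 3.36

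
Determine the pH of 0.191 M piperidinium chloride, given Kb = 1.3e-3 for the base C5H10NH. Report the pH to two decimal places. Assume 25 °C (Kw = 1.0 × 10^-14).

C5H10NH2+ is the conjugate acid of the weak base C5H10NH.
Ka = Kw/Kb = 1.0×10^-14 / 1.3 × 10^-3 = 7.69 × 10^-12
Ka = x²/(0.191 − x) = 7.69 × 10^-12
Neglecting x in the denominator: x = √(7.69 × 10^-12 × 0.191) = 1.21 × 10^-6 M
(x/C₀ = 0.00063% < 5%, so the approximation holds.)
pH = −log[H+] = −log(1.21 × 10^-6) = 5.92

pH = 5.92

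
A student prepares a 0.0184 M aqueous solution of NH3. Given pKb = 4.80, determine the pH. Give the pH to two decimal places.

pH = 10.73

NH3 + H2O ⇌ NH4+ + OH-
Kb = 10^(−4.80) = 1.58 × 10^-5
From the ICE table, Kb = x²/(0.0184 − x) = 1.58 × 10^-5.
Assume x ≪ 0.0184: x ≈ √(1.58 × 10^-5 × 0.0184) = 5.39 × 10^-4 M
pOH = −log(5.39 × 10^-4) = 3.27; pH = 14.00 − 3.27 = 10.73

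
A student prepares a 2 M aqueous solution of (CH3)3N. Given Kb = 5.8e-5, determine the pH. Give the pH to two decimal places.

pH = 12.03

(CH3)3N + H2O ⇌ (CH3)3NH+ + OH-
From the ICE table, Kb = [OH-]²/(2 − [OH-]) = 5.8 × 10^-5.
Assume [OH-] ≪ 2: [OH-] ≈ √(5.8 × 10^-5 × 2) = 1.08 × 10^-2 M
Check: 0.54% ionized — well under 5%, approximation valid.
pOH = 1.97, so pH = 14.00 − pOH = 12.03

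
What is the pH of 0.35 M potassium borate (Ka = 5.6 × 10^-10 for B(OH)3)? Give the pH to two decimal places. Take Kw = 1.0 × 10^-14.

pH = 11.40

B(OH)4- is the conjugate base of the weak acid B(OH)3.
Kb = Kw/Ka = 1.0×10^-14 / 5.6 × 10^-10 = 1.79 × 10^-5
Kb = [OH-]²/(0.35 − [OH-]) = 1.79 × 10^-5
Since Kb ≪ C₀, [OH-] ≈ √(Kb·C₀) = 2.50 × 10^-3 M.
pOH = 2.60, so pH = 14.00 − pOH = 11.40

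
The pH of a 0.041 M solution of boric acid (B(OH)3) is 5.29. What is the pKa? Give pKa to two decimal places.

[H+] = 10^(-5.29) = 5.13 × 10^-6 M
At equilibrium [HA] = 0.041 − 5.13 × 10^-6 = 4.10 × 10^-2 M
Ka = [H+][A-]/[HA] = (5.13 × 10^-6)² / 4.10 × 10^-2 = 6.42 × 10^-10
pKa = -log(6.42 × 10^-10) = 9.19

pKa = 9.19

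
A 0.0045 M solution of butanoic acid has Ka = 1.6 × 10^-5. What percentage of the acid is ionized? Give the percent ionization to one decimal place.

5.8%

CH3(CH2)2COOH ⇌ CH3(CH2)2COO- + H+; let x = [H+] at equilibrium.
Ka = x²/(C₀ − x); solving the quadratic gives x = 2.60 × 10^-4 M.
% ionization = x/C₀ × 100% = 2.60 × 10^-4/0.0045 × 100% = 5.8%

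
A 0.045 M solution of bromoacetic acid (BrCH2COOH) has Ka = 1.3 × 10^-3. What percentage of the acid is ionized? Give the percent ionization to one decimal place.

15.6%

BrCH2COOH ⇌ BrCH2COO- + H+; let x = [H+] at equilibrium.
Solve x² + 0.0013x − 5.85e-05 = 0 → x = 7.03 × 10^-3 M
Fraction ionized = 7.03 × 10^-3 / 0.045 = 0.1562 → 15.6%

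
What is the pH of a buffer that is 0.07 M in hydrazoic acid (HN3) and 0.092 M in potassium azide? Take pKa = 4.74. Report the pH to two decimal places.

pH = 4.86

Using pH = pKa + log([base]/[acid]) with [base]/[acid] = 0.092/0.07:
pH = 4.74 + (+0.119) = 4.86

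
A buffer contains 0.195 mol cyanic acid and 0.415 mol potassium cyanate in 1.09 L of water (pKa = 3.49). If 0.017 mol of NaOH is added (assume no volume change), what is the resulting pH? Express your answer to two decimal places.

pH = 3.88

After neutralization: n(HOCN) = 0.178 mol, n(OCN-) = 0.432 mol.
pH = pKa + log([A⁻]/[HA]) = 3.49 + log(0.432/0.178) = 3.49 +0.385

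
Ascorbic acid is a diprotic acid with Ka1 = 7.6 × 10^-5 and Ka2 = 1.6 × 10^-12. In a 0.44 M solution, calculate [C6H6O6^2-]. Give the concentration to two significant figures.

1.6 × 10^-12 M

First ionization gives [H+] ≈ [HC6H6O6-] = 5.78 × 10^-3 M.
Second step: Ka2 = [H+][C6H6O6^2-]/[HC6H6O6-] ≈ [C6H6O6^2-] (since [H+] ≈ [HC6H6O6-]).
So [C6H6O6^2-] ≈ Ka2.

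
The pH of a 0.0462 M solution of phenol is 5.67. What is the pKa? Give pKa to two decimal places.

pKa = 10.00

[H+] = 10^(-5.67) = 2.14 × 10^-6 M
At equilibrium [HA] = 0.0462 − 2.14 × 10^-6 = 4.62 × 10^-2 M
Ka = [H+][A-]/[HA] = (2.14 × 10^-6)² / 4.62 × 10^-2 = 9.91 × 10^-11
pKa = -log(9.91 × 10^-11) = 10.00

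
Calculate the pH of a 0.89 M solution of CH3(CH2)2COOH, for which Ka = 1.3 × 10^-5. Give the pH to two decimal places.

CH3(CH2)2COOH ⇌ CH3(CH2)2COO- + H+
Ka = [H+]²/(0.89 − [H+]) = 1.3 × 10^-5
Neglecting [H+] in the denominator: [H+] = √(1.3 × 10^-5 × 0.89) = 3.40 × 10^-3 M
Check: 0.38% ionized — well under 5%, approximation valid.
pH = −log[H+] = −log(3.40 × 10^-3) = 2.47

pH = 2.47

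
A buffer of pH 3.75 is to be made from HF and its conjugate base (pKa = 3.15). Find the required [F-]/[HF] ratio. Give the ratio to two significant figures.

pH = pKa + log(r) ⇒ log(r) = 3.75 − 3.15 = +0.60
r = [F-]/[HF] = 10^(+0.60) = 3.98

ratio = 4.0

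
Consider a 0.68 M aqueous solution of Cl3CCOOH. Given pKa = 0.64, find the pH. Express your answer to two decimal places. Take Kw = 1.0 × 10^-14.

pH = 0.53

Cl3CCOOH ⇌ Cl3CCOO- + H+
Ka = 10^(−0.64) = 2.29 × 10^-1
From the ICE table, Ka = [H+]²/(0.68 − [H+]) = 2.29 × 10^-1.
Here C₀/Ka ≈ 2.97, so the small-[H+] approximation fails. Use the quadratic:
[H+] = [−0.229 + √(0.229² + 0.623)]/2 = 2.96 × 10^-1 M
pH = −log[H+] = −log(2.96 × 10^-1) = 0.53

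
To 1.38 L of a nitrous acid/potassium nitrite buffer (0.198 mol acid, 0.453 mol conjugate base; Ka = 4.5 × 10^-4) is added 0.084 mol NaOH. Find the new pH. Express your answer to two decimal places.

OH- converts HNO2 to NO2-: HNO2 → 0.114 mol, NO2- → 0.537 mol.
pKa = −log(4.5 × 10^-4) = 3.347
pH = pKa + log(n_NO2-/n_HNO2) = 3.347 + log(0.537/0.114) = 3.347 + (+0.673)

pH = 4.02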